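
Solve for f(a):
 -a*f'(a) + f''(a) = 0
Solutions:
 f(a) = C1 + C2*erfi(sqrt(2)*a/2)


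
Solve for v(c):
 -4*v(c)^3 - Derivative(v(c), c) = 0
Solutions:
 v(c) = -sqrt(2)*sqrt(-1/(C1 - 4*c))/2
 v(c) = sqrt(2)*sqrt(-1/(C1 - 4*c))/2


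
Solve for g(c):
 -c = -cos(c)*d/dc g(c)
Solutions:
 g(c) = C1 + Integral(c/cos(c), c)


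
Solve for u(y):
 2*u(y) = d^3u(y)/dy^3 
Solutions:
 u(y) = C3*exp(2^(1/3)*y) + (C1*sin(2^(1/3)*sqrt(3)*y/2) + C2*cos(2^(1/3)*sqrt(3)*y/2))*exp(-2^(1/3)*y/2)


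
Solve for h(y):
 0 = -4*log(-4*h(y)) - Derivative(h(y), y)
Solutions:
 Integral(1/(log(-_y) + 2*log(2)), (_y, h(y)))/4 = C1 - y


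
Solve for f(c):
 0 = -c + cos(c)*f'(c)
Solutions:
 f(c) = C1 + Integral(c/cos(c), c)


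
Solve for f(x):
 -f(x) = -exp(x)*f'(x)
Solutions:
 f(x) = C1*exp(-exp(-x))


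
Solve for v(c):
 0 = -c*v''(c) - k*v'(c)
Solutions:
 v(c) = C1 + c^(1 - re(k))*(C2*sin(log(c)*Abs(im(k))) + C3*cos(log(c)*im(k)))


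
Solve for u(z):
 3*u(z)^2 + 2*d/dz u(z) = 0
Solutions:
 u(z) = 2/(C1 + 3*z)


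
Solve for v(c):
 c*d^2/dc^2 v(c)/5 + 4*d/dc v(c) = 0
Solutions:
 v(c) = C1 + C2/c^19


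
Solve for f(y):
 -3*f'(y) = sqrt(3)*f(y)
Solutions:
 f(y) = C1*exp(-sqrt(3)*y/3)


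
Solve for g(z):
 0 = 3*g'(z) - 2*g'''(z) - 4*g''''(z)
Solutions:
 g(z) = C1 + C2*exp(-z*((9*sqrt(79) + 80)^(-1/3) + 2 + (9*sqrt(79) + 80)^(1/3))/12)*sin(sqrt(3)*z*(-(9*sqrt(79) + 80)^(1/3) + (9*sqrt(79) + 80)^(-1/3))/12) + C3*exp(-z*((9*sqrt(79) + 80)^(-1/3) + 2 + (9*sqrt(79) + 80)^(1/3))/12)*cos(sqrt(3)*z*(-(9*sqrt(79) + 80)^(1/3) + (9*sqrt(79) + 80)^(-1/3))/12) + C4*exp(z*(-1 + (9*sqrt(79) + 80)^(-1/3) + (9*sqrt(79) + 80)^(1/3))/6)


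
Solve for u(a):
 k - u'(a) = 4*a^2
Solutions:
 u(a) = C1 - 4*a^3/3 + a*k


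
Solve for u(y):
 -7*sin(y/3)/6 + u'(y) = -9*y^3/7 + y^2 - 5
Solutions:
 u(y) = C1 - 9*y^4/28 + y^3/3 - 5*y - 7*cos(y/3)/2


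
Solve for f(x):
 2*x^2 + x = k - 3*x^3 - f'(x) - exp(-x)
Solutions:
 f(x) = C1 + k*x - 3*x^4/4 - 2*x^3/3 - x^2/2 + exp(-x)


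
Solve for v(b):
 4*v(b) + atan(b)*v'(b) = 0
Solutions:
 v(b) = C1*exp(-4*Integral(1/atan(b), b))


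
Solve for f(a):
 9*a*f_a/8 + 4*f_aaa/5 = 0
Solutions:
 f(a) = C1 + Integral(C2*airyai(-90^(1/3)*a/4) + C3*airybi(-90^(1/3)*a/4), a)


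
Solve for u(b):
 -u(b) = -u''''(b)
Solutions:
 u(b) = C1*exp(-b) + C2*exp(b) + C3*sin(b) + C4*cos(b)


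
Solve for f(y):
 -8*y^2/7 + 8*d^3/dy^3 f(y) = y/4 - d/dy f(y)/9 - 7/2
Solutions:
 f(y) = C1 + C2*sin(sqrt(2)*y/12) + C3*cos(sqrt(2)*y/12) + 24*y^3/7 + 9*y^2/8 - 21177*y/14


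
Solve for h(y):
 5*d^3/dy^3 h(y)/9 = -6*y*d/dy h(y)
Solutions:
 h(y) = C1 + Integral(C2*airyai(-3*2^(1/3)*5^(2/3)*y/5) + C3*airybi(-3*2^(1/3)*5^(2/3)*y/5), y)


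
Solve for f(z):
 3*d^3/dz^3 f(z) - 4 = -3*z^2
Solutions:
 f(z) = C1 + C2*z + C3*z^2 - z^5/60 + 2*z^3/9


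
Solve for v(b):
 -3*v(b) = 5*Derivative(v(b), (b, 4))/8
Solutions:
 v(b) = (C1*sin(5^(3/4)*6^(1/4)*b/5) + C2*cos(5^(3/4)*6^(1/4)*b/5))*exp(-5^(3/4)*6^(1/4)*b/5) + (C3*sin(5^(3/4)*6^(1/4)*b/5) + C4*cos(5^(3/4)*6^(1/4)*b/5))*exp(5^(3/4)*6^(1/4)*b/5)


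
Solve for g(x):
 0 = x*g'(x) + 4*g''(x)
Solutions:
 g(x) = C1 + C2*erf(sqrt(2)*x/4)


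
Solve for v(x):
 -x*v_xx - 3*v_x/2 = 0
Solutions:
 v(x) = C1 + C2/sqrt(x)


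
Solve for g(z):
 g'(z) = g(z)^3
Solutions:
 g(z) = -sqrt(2)*sqrt(-1/(C1 + z))/2
 g(z) = sqrt(2)*sqrt(-1/(C1 + z))/2


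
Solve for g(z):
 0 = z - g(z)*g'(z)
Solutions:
 g(z) = -sqrt(C1 + z^2)
 g(z) = sqrt(C1 + z^2)


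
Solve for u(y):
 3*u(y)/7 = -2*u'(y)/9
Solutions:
 u(y) = C1*exp(-27*y/14)


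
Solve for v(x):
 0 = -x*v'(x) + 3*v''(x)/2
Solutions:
 v(x) = C1 + C2*erfi(sqrt(3)*x/3)


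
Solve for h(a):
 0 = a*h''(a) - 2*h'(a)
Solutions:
 h(a) = C1 + C2*a^3


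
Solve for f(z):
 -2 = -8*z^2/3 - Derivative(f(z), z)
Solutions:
 f(z) = C1 - 8*z^3/9 + 2*z


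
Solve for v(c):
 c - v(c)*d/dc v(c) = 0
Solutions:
 v(c) = -sqrt(C1 + c^2)
 v(c) = sqrt(C1 + c^2)


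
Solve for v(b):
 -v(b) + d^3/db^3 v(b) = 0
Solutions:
 v(b) = C3*exp(b) + (C1*sin(sqrt(3)*b/2) + C2*cos(sqrt(3)*b/2))*exp(-b/2)


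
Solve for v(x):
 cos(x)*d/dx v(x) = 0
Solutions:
 v(x) = C1


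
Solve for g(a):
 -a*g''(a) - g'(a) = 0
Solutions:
 g(a) = C1 + C2*log(a)


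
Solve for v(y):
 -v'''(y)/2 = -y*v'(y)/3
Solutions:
 v(y) = C1 + Integral(C2*airyai(2^(1/3)*3^(2/3)*y/3) + C3*airybi(2^(1/3)*3^(2/3)*y/3), y)


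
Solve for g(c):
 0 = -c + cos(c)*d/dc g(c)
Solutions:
 g(c) = C1 + Integral(c/cos(c), c)


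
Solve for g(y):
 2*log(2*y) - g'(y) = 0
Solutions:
 g(y) = C1 + 2*y*log(y) - 2*y + y*log(4)


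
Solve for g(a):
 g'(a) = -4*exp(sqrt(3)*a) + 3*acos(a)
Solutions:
 g(a) = C1 + 3*a*acos(a) - 3*sqrt(1 - a^2) - 4*sqrt(3)*exp(sqrt(3)*a)/3


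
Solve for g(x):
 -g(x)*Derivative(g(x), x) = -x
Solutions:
 g(x) = -sqrt(C1 + x^2)
 g(x) = sqrt(C1 + x^2)


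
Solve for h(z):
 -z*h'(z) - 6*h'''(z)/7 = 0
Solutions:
 h(z) = C1 + Integral(C2*airyai(-6^(2/3)*7^(1/3)*z/6) + C3*airybi(-6^(2/3)*7^(1/3)*z/6), z)


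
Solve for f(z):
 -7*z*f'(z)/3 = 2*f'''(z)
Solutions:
 f(z) = C1 + Integral(C2*airyai(-6^(2/3)*7^(1/3)*z/6) + C3*airybi(-6^(2/3)*7^(1/3)*z/6), z)


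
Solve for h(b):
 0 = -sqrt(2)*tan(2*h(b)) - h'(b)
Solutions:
 h(b) = -asin(C1*exp(-2*sqrt(2)*b))/2 + pi/2
 h(b) = asin(C1*exp(-2*sqrt(2)*b))/2


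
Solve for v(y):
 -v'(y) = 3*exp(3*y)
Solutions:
 v(y) = C1 - exp(3*y)


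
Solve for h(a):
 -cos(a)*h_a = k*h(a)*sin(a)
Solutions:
 h(a) = C1*exp(k*log(cos(a)))


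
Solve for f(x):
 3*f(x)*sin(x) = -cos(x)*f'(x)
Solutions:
 f(x) = C1*cos(x)^3


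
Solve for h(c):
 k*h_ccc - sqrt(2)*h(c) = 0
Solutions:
 h(c) = C1*exp(2^(1/6)*c*(1/k)^(1/3)) + C2*exp(2^(1/6)*c*(-1 + sqrt(3)*I)*(1/k)^(1/3)/2) + C3*exp(-2^(1/6)*c*(1 + sqrt(3)*I)*(1/k)^(1/3)/2)


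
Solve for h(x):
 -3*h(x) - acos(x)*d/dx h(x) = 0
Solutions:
 h(x) = C1*exp(-3*Integral(1/acos(x), x))


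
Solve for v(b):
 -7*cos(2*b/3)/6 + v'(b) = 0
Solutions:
 v(b) = C1 + 7*sin(2*b/3)/4


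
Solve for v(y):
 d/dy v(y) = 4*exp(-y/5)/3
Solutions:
 v(y) = C1 - 20*exp(-y/5)/3


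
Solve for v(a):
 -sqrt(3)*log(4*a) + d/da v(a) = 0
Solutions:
 v(a) = C1 + sqrt(3)*a*log(a) - sqrt(3)*a + 2*sqrt(3)*a*log(2)


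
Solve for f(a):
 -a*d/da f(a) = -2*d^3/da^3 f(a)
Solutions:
 f(a) = C1 + Integral(C2*airyai(2^(2/3)*a/2) + C3*airybi(2^(2/3)*a/2), a)


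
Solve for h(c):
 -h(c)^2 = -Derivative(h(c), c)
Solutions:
 h(c) = -1/(C1 + c)


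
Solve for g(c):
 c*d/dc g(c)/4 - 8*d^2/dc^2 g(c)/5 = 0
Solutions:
 g(c) = C1 + C2*erfi(sqrt(5)*c/8)


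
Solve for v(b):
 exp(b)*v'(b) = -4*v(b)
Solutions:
 v(b) = C1*exp(4*exp(-b))


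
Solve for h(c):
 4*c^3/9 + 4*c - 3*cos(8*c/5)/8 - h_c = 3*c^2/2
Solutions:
 h(c) = C1 + c^4/9 - c^3/2 + 2*c^2 - 15*sin(8*c/5)/64


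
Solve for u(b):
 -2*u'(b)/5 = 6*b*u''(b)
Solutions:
 u(b) = C1 + C2*b^(14/15)


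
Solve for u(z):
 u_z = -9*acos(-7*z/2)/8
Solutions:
 u(z) = C1 - 9*z*acos(-7*z/2)/8 - 9*sqrt(4 - 49*z^2)/56


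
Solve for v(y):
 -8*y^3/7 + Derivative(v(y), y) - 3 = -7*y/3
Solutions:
 v(y) = C1 + 2*y^4/7 - 7*y^2/6 + 3*y


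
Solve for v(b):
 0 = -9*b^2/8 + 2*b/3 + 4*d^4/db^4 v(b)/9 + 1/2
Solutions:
 v(b) = C1 + C2*b + C3*b^2 + C4*b^3 + 9*b^6/1280 - b^5/80 - 3*b^4/64


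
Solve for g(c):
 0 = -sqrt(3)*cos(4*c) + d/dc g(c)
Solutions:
 g(c) = C1 + sqrt(3)*sin(4*c)/4


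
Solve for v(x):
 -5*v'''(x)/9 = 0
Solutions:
 v(x) = C1 + C2*x + C3*x^2


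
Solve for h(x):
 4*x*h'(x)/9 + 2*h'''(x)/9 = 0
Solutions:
 h(x) = C1 + Integral(C2*airyai(-2^(1/3)*x) + C3*airybi(-2^(1/3)*x), x)


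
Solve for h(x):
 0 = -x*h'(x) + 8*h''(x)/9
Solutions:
 h(x) = C1 + C2*erfi(3*x/4)


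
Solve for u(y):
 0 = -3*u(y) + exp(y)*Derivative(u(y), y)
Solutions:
 u(y) = C1*exp(-3*exp(-y))


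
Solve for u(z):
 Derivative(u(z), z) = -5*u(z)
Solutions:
 u(z) = C1*exp(-5*z)


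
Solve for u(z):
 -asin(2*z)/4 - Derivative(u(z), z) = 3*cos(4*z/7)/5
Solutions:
 u(z) = C1 - z*asin(2*z)/4 - sqrt(1 - 4*z^2)/8 - 21*sin(4*z/7)/20


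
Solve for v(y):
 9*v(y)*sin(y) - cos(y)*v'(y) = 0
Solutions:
 v(y) = C1/cos(y)^9


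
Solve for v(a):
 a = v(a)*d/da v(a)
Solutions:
 v(a) = -sqrt(C1 + a^2)
 v(a) = sqrt(C1 + a^2)


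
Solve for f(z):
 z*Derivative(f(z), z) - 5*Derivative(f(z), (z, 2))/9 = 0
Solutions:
 f(z) = C1 + C2*erfi(3*sqrt(10)*z/10)


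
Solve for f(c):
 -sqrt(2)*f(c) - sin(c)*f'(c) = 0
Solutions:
 f(c) = C1*(cos(c) + 1)^(sqrt(2)/2)/(cos(c) - 1)^(sqrt(2)/2)


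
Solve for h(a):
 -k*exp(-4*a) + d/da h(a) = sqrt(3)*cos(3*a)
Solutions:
 h(a) = C1 - k*exp(-4*a)/4 + sqrt(3)*sin(3*a)/3


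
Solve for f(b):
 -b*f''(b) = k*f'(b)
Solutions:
 f(b) = C1 + b^(1 - re(k))*(C2*sin(log(b)*Abs(im(k))) + C3*cos(log(b)*im(k)))


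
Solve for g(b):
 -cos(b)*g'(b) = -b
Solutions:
 g(b) = C1 + Integral(b/cos(b), b)


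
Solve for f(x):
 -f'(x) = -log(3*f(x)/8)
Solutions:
 Integral(1/(-log(_y) - log(3) + 3*log(2)), (_y, f(x))) = C1 - x


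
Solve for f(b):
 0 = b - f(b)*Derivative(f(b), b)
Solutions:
 f(b) = -sqrt(C1 + b^2)
 f(b) = sqrt(C1 + b^2)


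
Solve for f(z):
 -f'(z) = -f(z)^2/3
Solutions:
 f(z) = -3/(C1 + z)


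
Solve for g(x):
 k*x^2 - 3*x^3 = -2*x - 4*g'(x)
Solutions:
 g(x) = C1 - k*x^3/12 + 3*x^4/16 - x^2/4


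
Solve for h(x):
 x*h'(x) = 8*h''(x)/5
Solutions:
 h(x) = C1 + C2*erfi(sqrt(5)*x/4)


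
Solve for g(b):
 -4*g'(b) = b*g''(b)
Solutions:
 g(b) = C1 + C2/b^3


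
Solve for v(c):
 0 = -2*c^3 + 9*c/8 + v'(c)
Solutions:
 v(c) = C1 + c^4/2 - 9*c^2/16


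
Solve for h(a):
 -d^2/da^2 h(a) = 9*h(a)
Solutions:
 h(a) = C1*sin(3*a) + C2*cos(3*a)


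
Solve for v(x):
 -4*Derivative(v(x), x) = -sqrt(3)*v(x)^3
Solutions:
 v(x) = -sqrt(2)*sqrt(-1/(C1 + sqrt(3)*x))
 v(x) = sqrt(2)*sqrt(-1/(C1 + sqrt(3)*x))


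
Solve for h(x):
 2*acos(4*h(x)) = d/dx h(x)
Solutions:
 Integral(1/acos(4*_y), (_y, h(x))) = C1 + 2*x


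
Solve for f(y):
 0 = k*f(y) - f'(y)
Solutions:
 f(y) = C1*exp(k*y)


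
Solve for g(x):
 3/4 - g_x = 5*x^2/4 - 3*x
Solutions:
 g(x) = C1 - 5*x^3/12 + 3*x^2/2 + 3*x/4


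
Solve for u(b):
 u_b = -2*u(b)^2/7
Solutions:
 u(b) = 7/(C1 + 2*b)


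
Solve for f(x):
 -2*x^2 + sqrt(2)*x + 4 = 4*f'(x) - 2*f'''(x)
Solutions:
 f(x) = C1 + C2*exp(-sqrt(2)*x) + C3*exp(sqrt(2)*x) - x^3/6 + sqrt(2)*x^2/8 + x/2


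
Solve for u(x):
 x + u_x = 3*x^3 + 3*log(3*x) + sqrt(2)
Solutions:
 u(x) = C1 + 3*x^4/4 - x^2/2 + 3*x*log(x) - 3*x + sqrt(2)*x + x*log(27)


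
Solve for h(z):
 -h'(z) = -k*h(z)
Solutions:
 h(z) = C1*exp(k*z)


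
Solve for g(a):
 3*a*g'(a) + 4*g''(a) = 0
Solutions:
 g(a) = C1 + C2*erf(sqrt(6)*a/4)


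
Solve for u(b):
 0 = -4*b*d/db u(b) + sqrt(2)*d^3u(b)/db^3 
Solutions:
 u(b) = C1 + Integral(C2*airyai(sqrt(2)*b) + C3*airybi(sqrt(2)*b), b)


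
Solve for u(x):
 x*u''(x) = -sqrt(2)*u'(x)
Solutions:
 u(x) = C1 + C2*x^(1 - sqrt(2))


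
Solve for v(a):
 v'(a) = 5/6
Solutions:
 v(a) = C1 + 5*a/6


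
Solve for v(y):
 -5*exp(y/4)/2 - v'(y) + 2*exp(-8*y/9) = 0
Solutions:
 v(y) = C1 - 10*exp(y/4) - 9*exp(-8*y/9)/4


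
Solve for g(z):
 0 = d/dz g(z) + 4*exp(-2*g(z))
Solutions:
 g(z) = log(-sqrt(C1 - 8*z))
 g(z) = log(C1 - 8*z)/2


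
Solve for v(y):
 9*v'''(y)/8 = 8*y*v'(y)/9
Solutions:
 v(y) = C1 + Integral(C2*airyai(4*3^(2/3)*y/9) + C3*airybi(4*3^(2/3)*y/9), y)


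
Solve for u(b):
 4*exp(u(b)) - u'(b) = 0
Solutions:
 u(b) = log(-1/(C1 + 4*b))


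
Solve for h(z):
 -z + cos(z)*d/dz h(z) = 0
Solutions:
 h(z) = C1 + Integral(z/cos(z), z)


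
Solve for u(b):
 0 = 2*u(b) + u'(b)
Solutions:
 u(b) = C1*exp(-2*b)


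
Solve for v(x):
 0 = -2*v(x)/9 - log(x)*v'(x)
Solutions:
 v(x) = C1*exp(-2*li(x)/9)


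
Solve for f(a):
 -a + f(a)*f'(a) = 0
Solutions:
 f(a) = -sqrt(C1 + a^2)
 f(a) = sqrt(C1 + a^2)


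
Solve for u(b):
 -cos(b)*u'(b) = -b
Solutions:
 u(b) = C1 + Integral(b/cos(b), b)


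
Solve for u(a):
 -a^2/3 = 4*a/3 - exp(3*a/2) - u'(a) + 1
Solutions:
 u(a) = C1 + a^3/9 + 2*a^2/3 + a - 2*exp(3*a/2)/3


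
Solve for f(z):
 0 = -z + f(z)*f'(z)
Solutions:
 f(z) = -sqrt(C1 + z^2)
 f(z) = sqrt(C1 + z^2)


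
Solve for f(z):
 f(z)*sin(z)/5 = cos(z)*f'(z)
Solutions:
 f(z) = C1/cos(z)^(1/5)


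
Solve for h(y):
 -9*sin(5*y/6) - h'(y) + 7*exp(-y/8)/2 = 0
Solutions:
 h(y) = C1 + 54*cos(5*y/6)/5 - 28*exp(-y/8)


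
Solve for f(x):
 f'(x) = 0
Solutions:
 f(x) = C1


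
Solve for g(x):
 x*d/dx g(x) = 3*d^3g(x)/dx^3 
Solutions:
 g(x) = C1 + Integral(C2*airyai(3^(2/3)*x/3) + C3*airybi(3^(2/3)*x/3), x)


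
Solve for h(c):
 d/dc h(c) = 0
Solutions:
 h(c) = C1


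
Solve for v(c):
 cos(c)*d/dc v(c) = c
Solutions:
 v(c) = C1 + Integral(c/cos(c), c)


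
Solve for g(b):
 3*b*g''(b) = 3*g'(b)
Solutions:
 g(b) = C1 + C2*b^2


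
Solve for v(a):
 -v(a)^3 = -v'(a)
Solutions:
 v(a) = -sqrt(2)*sqrt(-1/(C1 + a))/2
 v(a) = sqrt(2)*sqrt(-1/(C1 + a))/2


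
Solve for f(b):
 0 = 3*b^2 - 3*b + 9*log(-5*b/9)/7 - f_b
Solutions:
 f(b) = C1 + b^3 - 3*b^2/2 + 9*b*log(-b)/7 + 9*b*(-2*log(3) - 1 + log(5))/7


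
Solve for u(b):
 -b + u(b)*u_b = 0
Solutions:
 u(b) = -sqrt(C1 + b^2)
 u(b) = sqrt(C1 + b^2)


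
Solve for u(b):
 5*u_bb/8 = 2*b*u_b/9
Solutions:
 u(b) = C1 + C2*erfi(2*sqrt(10)*b/15)


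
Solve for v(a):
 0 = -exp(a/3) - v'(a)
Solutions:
 v(a) = C1 - 3*exp(a/3)


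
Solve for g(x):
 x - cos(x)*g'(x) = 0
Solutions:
 g(x) = C1 + Integral(x/cos(x), x)


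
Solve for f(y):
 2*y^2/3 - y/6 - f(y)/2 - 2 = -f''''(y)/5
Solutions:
 f(y) = C1*exp(-2^(3/4)*5^(1/4)*y/2) + C2*exp(2^(3/4)*5^(1/4)*y/2) + C3*sin(2^(3/4)*5^(1/4)*y/2) + C4*cos(2^(3/4)*5^(1/4)*y/2) + 4*y^2/3 - y/3 - 4


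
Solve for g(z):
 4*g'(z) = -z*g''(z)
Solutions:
 g(z) = C1 + C2/z^3


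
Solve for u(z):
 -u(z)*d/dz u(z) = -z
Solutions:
 u(z) = -sqrt(C1 + z^2)
 u(z) = sqrt(C1 + z^2)


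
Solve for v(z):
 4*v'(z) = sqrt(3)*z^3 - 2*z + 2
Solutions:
 v(z) = C1 + sqrt(3)*z^4/16 - z^2/4 + z/2


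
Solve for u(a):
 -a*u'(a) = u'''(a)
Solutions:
 u(a) = C1 + Integral(C2*airyai(-a) + C3*airybi(-a), a)


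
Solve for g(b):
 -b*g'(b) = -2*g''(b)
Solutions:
 g(b) = C1 + C2*erfi(b/2)


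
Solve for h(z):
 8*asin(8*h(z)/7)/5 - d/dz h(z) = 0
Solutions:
 Integral(1/asin(8*_y/7), (_y, h(z))) = C1 + 8*z/5


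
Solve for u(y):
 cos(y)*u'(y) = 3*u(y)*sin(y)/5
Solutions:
 u(y) = C1/cos(y)^(3/5)


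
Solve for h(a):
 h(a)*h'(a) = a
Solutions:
 h(a) = -sqrt(C1 + a^2)
 h(a) = sqrt(C1 + a^2)


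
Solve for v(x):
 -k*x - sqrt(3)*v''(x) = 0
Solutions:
 v(x) = C1 + C2*x - sqrt(3)*k*x^3/18


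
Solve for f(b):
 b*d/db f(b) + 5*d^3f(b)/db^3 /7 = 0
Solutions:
 f(b) = C1 + Integral(C2*airyai(-5^(2/3)*7^(1/3)*b/5) + C3*airybi(-5^(2/3)*7^(1/3)*b/5), b)


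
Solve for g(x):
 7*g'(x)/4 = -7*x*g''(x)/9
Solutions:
 g(x) = C1 + C2/x^(5/4)


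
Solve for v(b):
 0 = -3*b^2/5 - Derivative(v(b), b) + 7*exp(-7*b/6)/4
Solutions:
 v(b) = C1 - b^3/5 - 3*exp(-7*b/6)/2


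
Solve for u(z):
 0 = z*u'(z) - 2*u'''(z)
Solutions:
 u(z) = C1 + Integral(C2*airyai(2^(2/3)*z/2) + C3*airybi(2^(2/3)*z/2), z)


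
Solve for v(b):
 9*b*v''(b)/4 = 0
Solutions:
 v(b) = C1 + C2*b


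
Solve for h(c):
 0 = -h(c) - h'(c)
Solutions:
 h(c) = C1*exp(-c)


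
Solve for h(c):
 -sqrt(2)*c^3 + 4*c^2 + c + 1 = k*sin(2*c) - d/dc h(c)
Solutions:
 h(c) = C1 + sqrt(2)*c^4/4 - 4*c^3/3 - c^2/2 - c - k*cos(2*c)/2


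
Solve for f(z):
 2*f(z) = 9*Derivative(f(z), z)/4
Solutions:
 f(z) = C1*exp(8*z/9)


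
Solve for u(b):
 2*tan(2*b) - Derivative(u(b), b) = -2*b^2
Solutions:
 u(b) = C1 + 2*b^3/3 - log(cos(2*b))


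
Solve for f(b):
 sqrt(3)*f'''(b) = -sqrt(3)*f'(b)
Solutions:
 f(b) = C1 + C2*sin(b) + C3*cos(b)


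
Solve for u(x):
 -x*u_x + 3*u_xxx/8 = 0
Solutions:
 u(x) = C1 + Integral(C2*airyai(2*3^(2/3)*x/3) + C3*airybi(2*3^(2/3)*x/3), x)


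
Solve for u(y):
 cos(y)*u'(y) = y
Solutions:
 u(y) = C1 + Integral(y/cos(y), y)


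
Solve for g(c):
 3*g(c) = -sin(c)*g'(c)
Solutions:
 g(c) = C1*(cos(c) + 1)^(3/2)/(cos(c) - 1)^(3/2)


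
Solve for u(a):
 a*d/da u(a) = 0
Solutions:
 u(a) = C1


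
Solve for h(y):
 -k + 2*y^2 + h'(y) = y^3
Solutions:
 h(y) = C1 + k*y + y^4/4 - 2*y^3/3


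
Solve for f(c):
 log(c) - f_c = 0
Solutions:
 f(c) = C1 + c*log(c) - c


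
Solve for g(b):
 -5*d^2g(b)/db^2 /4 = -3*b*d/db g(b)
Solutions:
 g(b) = C1 + C2*erfi(sqrt(30)*b/5)


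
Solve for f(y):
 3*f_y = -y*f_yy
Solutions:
 f(y) = C1 + C2/y^2


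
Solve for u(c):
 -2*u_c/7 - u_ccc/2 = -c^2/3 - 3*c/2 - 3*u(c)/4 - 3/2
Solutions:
 u(c) = C1*exp(42^(1/3)*c*(-(1323 + sqrt(1771833))^(1/3) + 8*42^(1/3)/(1323 + sqrt(1771833))^(1/3))/84)*sin(14^(1/3)*3^(1/6)*c*(24*14^(1/3)/(1323 + sqrt(1771833))^(1/3) + 3^(2/3)*(1323 + sqrt(1771833))^(1/3))/84) + C2*exp(42^(1/3)*c*(-(1323 + sqrt(1771833))^(1/3) + 8*42^(1/3)/(1323 + sqrt(1771833))^(1/3))/84)*cos(14^(1/3)*3^(1/6)*c*(24*14^(1/3)/(1323 + sqrt(1771833))^(1/3) + 3^(2/3)*(1323 + sqrt(1771833))^(1/3))/84) + C3*exp(-42^(1/3)*c*(-(1323 + sqrt(1771833))^(1/3) + 8*42^(1/3)/(1323 + sqrt(1771833))^(1/3))/42) - 4*c^2/9 - 442*c/189 - 11474/3969


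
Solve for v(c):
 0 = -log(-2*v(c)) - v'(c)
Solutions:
 Integral(1/(log(-_y) + log(2)), (_y, v(c))) = C1 - c


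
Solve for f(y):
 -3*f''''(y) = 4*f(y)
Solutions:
 f(y) = (C1*sin(3^(3/4)*y/3) + C2*cos(3^(3/4)*y/3))*exp(-3^(3/4)*y/3) + (C3*sin(3^(3/4)*y/3) + C4*cos(3^(3/4)*y/3))*exp(3^(3/4)*y/3)


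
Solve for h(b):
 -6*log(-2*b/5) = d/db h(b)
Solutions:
 h(b) = C1 - 6*b*log(-b) + 6*b*(-log(2) + 1 + log(5))


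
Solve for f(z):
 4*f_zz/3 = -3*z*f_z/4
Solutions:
 f(z) = C1 + C2*erf(3*sqrt(2)*z/8)


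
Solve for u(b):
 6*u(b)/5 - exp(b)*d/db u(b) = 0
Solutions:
 u(b) = C1*exp(-6*exp(-b)/5)


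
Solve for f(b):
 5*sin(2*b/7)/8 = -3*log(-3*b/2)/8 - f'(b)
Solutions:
 f(b) = C1 - 3*b*log(-b)/8 - 3*b*log(3)/8 + 3*b*log(2)/8 + 3*b/8 + 35*cos(2*b/7)/16


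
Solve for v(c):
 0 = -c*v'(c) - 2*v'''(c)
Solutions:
 v(c) = C1 + Integral(C2*airyai(-2^(2/3)*c/2) + C3*airybi(-2^(2/3)*c/2), c)


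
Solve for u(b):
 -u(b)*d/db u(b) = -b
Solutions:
 u(b) = -sqrt(C1 + b^2)
 u(b) = sqrt(C1 + b^2)


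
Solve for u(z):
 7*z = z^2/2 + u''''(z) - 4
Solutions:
 u(z) = C1 + C2*z + C3*z^2 + C4*z^3 - z^6/720 + 7*z^5/120 + z^4/6


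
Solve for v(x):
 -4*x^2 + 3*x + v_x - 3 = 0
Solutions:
 v(x) = C1 + 4*x^3/3 - 3*x^2/2 + 3*x


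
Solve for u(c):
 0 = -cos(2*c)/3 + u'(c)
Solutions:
 u(c) = C1 + sin(2*c)/6


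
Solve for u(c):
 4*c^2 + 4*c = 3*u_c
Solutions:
 u(c) = C1 + 4*c^3/9 + 2*c^2/3


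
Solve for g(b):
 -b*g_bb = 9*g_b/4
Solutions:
 g(b) = C1 + C2/b^(5/4)


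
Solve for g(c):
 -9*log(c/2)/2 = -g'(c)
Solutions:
 g(c) = C1 + 9*c*log(c)/2 - 9*c/2 - 9*c*log(2)/2


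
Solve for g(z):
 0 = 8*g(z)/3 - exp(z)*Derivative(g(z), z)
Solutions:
 g(z) = C1*exp(-8*exp(-z)/3)


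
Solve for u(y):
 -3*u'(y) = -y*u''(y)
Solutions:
 u(y) = C1 + C2*y^4


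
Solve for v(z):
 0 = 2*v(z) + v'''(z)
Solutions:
 v(z) = C3*exp(-2^(1/3)*z) + (C1*sin(2^(1/3)*sqrt(3)*z/2) + C2*cos(2^(1/3)*sqrt(3)*z/2))*exp(2^(1/3)*z/2)


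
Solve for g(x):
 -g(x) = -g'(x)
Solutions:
 g(x) = C1*exp(x)


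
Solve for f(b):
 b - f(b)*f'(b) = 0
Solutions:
 f(b) = -sqrt(C1 + b^2)
 f(b) = sqrt(C1 + b^2)


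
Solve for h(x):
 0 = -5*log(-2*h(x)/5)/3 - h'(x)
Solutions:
 3*Integral(1/(log(-_y) - log(5) + log(2)), (_y, h(x)))/5 = C1 - x


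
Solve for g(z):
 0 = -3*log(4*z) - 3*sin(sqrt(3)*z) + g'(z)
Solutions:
 g(z) = C1 + 3*z*log(z) - 3*z + 6*z*log(2) - sqrt(3)*cos(sqrt(3)*z)


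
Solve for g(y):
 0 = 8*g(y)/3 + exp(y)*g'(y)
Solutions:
 g(y) = C1*exp(8*exp(-y)/3)


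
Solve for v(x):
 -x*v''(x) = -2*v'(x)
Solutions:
 v(x) = C1 + C2*x^3


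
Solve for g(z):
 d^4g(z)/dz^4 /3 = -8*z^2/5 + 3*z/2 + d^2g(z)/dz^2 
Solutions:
 g(z) = C1 + C2*z + C3*exp(-sqrt(3)*z) + C4*exp(sqrt(3)*z) + 2*z^4/15 - z^3/4 + 8*z^2/15


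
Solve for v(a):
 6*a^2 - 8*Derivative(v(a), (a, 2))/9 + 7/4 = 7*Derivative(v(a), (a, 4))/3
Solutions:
 v(a) = C1 + C2*a + C3*sin(2*sqrt(42)*a/21) + C4*cos(2*sqrt(42)*a/21) + 9*a^4/16 - 1071*a^2/64


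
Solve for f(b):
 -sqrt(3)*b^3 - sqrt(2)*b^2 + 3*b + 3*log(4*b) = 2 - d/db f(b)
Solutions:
 f(b) = C1 + sqrt(3)*b^4/4 + sqrt(2)*b^3/3 - 3*b^2/2 - 3*b*log(b) - b*log(64) + 5*b


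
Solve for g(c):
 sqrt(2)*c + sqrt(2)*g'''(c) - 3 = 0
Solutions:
 g(c) = C1 + C2*c + C3*c^2 - c^4/24 + sqrt(2)*c^3/4


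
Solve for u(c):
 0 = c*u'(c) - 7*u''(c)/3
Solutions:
 u(c) = C1 + C2*erfi(sqrt(42)*c/14)


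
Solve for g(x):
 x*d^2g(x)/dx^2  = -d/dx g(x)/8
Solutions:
 g(x) = C1 + C2*x^(7/8)


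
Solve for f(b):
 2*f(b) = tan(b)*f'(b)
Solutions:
 f(b) = C1*sin(b)^2


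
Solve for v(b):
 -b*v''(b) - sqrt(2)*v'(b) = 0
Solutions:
 v(b) = C1 + C2*b^(1 - sqrt(2))


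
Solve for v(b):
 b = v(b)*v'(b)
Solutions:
 v(b) = -sqrt(C1 + b^2)
 v(b) = sqrt(C1 + b^2)


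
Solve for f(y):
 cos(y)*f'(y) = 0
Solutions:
 f(y) = C1


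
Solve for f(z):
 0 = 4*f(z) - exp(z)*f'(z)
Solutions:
 f(z) = C1*exp(-4*exp(-z))


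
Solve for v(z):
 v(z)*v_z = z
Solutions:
 v(z) = -sqrt(C1 + z^2)
 v(z) = sqrt(C1 + z^2)


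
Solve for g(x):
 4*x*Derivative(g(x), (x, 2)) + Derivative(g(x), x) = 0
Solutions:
 g(x) = C1 + C2*x^(3/4)


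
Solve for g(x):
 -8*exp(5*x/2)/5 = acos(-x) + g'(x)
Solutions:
 g(x) = C1 - x*acos(-x) - sqrt(1 - x^2) - 16*exp(5*x/2)/25


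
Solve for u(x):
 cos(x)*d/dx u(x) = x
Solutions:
 u(x) = C1 + Integral(x/cos(x), x)


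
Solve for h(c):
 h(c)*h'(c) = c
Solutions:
 h(c) = -sqrt(C1 + c^2)
 h(c) = sqrt(C1 + c^2)


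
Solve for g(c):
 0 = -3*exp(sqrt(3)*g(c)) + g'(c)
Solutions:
 g(c) = sqrt(3)*(2*log(-1/(C1 + 3*c)) - log(3))/6


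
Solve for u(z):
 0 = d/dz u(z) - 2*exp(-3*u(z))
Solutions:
 u(z) = log(C1 + 6*z)/3
 u(z) = log((-3^(1/3) - 3^(5/6)*I)*(C1 + 2*z)^(1/3)/2)
 u(z) = log((-3^(1/3) + 3^(5/6)*I)*(C1 + 2*z)^(1/3)/2)


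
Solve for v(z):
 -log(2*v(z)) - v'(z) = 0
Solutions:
 Integral(1/(log(_y) + log(2)), (_y, v(z))) = C1 - z


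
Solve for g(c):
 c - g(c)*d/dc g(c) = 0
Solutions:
 g(c) = -sqrt(C1 + c^2)
 g(c) = sqrt(C1 + c^2)


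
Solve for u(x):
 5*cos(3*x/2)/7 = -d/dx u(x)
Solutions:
 u(x) = C1 - 10*sin(3*x/2)/21


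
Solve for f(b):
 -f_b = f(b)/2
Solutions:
 f(b) = C1*exp(-b/2)


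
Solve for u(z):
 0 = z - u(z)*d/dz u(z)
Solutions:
 u(z) = -sqrt(C1 + z^2)
 u(z) = sqrt(C1 + z^2)


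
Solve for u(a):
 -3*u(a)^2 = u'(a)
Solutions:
 u(a) = 1/(C1 + 3*a)


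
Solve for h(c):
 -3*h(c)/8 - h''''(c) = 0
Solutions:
 h(c) = (C1*sin(2^(3/4)*3^(1/4)*c/4) + C2*cos(2^(3/4)*3^(1/4)*c/4))*exp(-2^(3/4)*3^(1/4)*c/4) + (C3*sin(2^(3/4)*3^(1/4)*c/4) + C4*cos(2^(3/4)*3^(1/4)*c/4))*exp(2^(3/4)*3^(1/4)*c/4)


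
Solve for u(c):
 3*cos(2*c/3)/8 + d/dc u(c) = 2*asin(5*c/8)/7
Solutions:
 u(c) = C1 + 2*c*asin(5*c/8)/7 + 2*sqrt(64 - 25*c^2)/35 - 9*sin(2*c/3)/16


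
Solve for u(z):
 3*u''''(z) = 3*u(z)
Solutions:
 u(z) = C1*exp(-z) + C2*exp(z) + C3*sin(z) + C4*cos(z)


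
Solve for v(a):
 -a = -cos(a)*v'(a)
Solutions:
 v(a) = C1 + Integral(a/cos(a), a)


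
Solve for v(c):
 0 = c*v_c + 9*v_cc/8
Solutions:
 v(c) = C1 + C2*erf(2*c/3)


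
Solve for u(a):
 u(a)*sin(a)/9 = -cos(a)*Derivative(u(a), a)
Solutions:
 u(a) = C1*cos(a)^(1/9)


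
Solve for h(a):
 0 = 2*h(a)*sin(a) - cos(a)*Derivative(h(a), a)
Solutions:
 h(a) = C1/cos(a)^2


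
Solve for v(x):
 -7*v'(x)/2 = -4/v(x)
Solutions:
 v(x) = -sqrt(C1 + 112*x)/7
 v(x) = sqrt(C1 + 112*x)/7


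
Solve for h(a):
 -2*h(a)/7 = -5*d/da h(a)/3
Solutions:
 h(a) = C1*exp(6*a/35)


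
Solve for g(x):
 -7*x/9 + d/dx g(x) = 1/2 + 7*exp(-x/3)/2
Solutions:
 g(x) = C1 + 7*x^2/18 + x/2 - 21*exp(-x/3)/2


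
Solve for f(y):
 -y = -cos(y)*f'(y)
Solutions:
 f(y) = C1 + Integral(y/cos(y), y)


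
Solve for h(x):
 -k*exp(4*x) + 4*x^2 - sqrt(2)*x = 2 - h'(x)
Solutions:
 h(x) = C1 + k*exp(4*x)/4 - 4*x^3/3 + sqrt(2)*x^2/2 + 2*x


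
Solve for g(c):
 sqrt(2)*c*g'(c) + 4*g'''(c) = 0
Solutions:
 g(c) = C1 + Integral(C2*airyai(-sqrt(2)*c/2) + C3*airybi(-sqrt(2)*c/2), c)


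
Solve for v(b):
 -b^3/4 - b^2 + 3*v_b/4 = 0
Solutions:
 v(b) = C1 + b^4/12 + 4*b^3/9


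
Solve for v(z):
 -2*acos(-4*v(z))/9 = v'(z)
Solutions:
 Integral(1/acos(-4*_y), (_y, v(z))) = C1 - 2*z/9


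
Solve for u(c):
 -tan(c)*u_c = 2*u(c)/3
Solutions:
 u(c) = C1/sin(c)^(2/3)


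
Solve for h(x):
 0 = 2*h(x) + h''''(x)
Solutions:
 h(x) = (C1*sin(2^(3/4)*x/2) + C2*cos(2^(3/4)*x/2))*exp(-2^(3/4)*x/2) + (C3*sin(2^(3/4)*x/2) + C4*cos(2^(3/4)*x/2))*exp(2^(3/4)*x/2)


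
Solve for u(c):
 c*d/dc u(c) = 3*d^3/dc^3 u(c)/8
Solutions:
 u(c) = C1 + Integral(C2*airyai(2*3^(2/3)*c/3) + C3*airybi(2*3^(2/3)*c/3), c)


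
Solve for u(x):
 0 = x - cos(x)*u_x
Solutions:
 u(x) = C1 + Integral(x/cos(x), x)


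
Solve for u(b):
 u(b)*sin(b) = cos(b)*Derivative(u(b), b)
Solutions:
 u(b) = C1/cos(b)


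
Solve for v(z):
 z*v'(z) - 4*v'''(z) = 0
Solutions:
 v(z) = C1 + Integral(C2*airyai(2^(1/3)*z/2) + C3*airybi(2^(1/3)*z/2), z)


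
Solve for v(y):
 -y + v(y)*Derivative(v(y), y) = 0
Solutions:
 v(y) = -sqrt(C1 + y^2)
 v(y) = sqrt(C1 + y^2)


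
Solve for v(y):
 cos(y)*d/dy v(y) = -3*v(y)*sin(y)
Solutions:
 v(y) = C1*cos(y)^3


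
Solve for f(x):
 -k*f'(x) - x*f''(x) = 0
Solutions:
 f(x) = C1 + x^(1 - re(k))*(C2*sin(log(x)*Abs(im(k))) + C3*cos(log(x)*im(k)))


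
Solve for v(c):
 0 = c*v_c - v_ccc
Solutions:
 v(c) = C1 + Integral(C2*airyai(c) + C3*airybi(c), c)


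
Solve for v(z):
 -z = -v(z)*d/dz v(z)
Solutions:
 v(z) = -sqrt(C1 + z^2)
 v(z) = sqrt(C1 + z^2)


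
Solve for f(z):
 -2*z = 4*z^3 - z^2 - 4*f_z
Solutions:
 f(z) = C1 + z^4/4 - z^3/12 + z^2/4


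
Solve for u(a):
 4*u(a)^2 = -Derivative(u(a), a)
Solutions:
 u(a) = 1/(C1 + 4*a)


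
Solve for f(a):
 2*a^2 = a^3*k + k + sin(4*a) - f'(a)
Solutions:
 f(a) = C1 + a^4*k/4 - 2*a^3/3 + a*k - cos(4*a)/4


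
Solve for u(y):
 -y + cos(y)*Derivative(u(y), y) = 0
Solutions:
 u(y) = C1 + Integral(y/cos(y), y)


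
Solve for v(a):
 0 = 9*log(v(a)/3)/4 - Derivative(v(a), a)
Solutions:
 4*Integral(1/(-log(_y) + log(3)), (_y, v(a)))/9 = C1 - a


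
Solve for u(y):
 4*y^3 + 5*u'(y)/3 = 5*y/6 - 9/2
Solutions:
 u(y) = C1 - 3*y^4/5 + y^2/4 - 27*y/10


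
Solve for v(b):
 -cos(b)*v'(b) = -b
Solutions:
 v(b) = C1 + Integral(b/cos(b), b)


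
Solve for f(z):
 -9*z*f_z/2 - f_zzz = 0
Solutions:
 f(z) = C1 + Integral(C2*airyai(-6^(2/3)*z/2) + C3*airybi(-6^(2/3)*z/2), z)


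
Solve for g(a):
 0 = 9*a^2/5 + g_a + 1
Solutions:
 g(a) = C1 - 3*a^3/5 - a


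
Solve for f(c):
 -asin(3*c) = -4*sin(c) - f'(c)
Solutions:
 f(c) = C1 + c*asin(3*c) + sqrt(1 - 9*c^2)/3 + 4*cos(c)


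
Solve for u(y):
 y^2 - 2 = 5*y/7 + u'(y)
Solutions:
 u(y) = C1 + y^3/3 - 5*y^2/14 - 2*y


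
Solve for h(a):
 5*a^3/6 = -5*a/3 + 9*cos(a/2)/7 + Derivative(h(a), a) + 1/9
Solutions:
 h(a) = C1 + 5*a^4/24 + 5*a^2/6 - a/9 - 18*sin(a/2)/7


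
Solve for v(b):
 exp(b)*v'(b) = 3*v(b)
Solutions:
 v(b) = C1*exp(-3*exp(-b))


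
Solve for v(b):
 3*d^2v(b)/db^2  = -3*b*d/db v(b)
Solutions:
 v(b) = C1 + C2*erf(sqrt(2)*b/2)


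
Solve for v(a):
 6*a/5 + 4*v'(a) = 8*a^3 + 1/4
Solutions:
 v(a) = C1 + a^4/2 - 3*a^2/20 + a/16


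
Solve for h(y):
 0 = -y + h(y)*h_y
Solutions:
 h(y) = -sqrt(C1 + y^2)
 h(y) = sqrt(C1 + y^2)


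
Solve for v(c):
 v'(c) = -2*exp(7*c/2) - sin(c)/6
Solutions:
 v(c) = C1 - 4*exp(7*c/2)/7 + cos(c)/6


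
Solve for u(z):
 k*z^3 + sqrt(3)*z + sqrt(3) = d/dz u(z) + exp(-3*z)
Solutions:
 u(z) = C1 + k*z^4/4 + sqrt(3)*z^2/2 + sqrt(3)*z + exp(-3*z)/3


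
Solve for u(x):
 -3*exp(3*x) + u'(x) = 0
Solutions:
 u(x) = C1 + exp(3*x)


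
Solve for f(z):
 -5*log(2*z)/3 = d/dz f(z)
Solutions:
 f(z) = C1 - 5*z*log(z)/3 - 5*z*log(2)/3 + 5*z/3


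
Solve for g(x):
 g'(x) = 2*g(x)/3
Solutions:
 g(x) = C1*exp(2*x/3)


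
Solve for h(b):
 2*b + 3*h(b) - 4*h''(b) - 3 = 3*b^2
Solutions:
 h(b) = C1*exp(-sqrt(3)*b/2) + C2*exp(sqrt(3)*b/2) + b^2 - 2*b/3 + 11/3


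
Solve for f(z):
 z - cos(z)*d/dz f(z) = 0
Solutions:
 f(z) = C1 + Integral(z/cos(z), z)


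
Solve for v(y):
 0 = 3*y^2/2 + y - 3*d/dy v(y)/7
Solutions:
 v(y) = C1 + 7*y^3/6 + 7*y^2/6


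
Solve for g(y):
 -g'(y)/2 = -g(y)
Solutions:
 g(y) = C1*exp(2*y)


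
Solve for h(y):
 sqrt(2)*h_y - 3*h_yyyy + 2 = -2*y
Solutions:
 h(y) = C1 + C4*exp(2^(1/6)*3^(2/3)*y/3) - sqrt(2)*y^2/2 - sqrt(2)*y + (C2*sin(6^(1/6)*y/2) + C3*cos(6^(1/6)*y/2))*exp(-2^(1/6)*3^(2/3)*y/6)


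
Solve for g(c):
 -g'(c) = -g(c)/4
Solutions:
 g(c) = C1*exp(c/4)


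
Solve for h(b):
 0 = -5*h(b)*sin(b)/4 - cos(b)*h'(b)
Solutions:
 h(b) = C1*cos(b)^(5/4)


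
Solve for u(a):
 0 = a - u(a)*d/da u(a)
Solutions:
 u(a) = -sqrt(C1 + a^2)
 u(a) = sqrt(C1 + a^2)


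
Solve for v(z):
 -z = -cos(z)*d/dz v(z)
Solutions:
 v(z) = C1 + Integral(z/cos(z), z)


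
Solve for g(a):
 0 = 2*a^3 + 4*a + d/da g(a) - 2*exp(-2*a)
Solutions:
 g(a) = C1 - a^4/2 - 2*a^2 - exp(-2*a)


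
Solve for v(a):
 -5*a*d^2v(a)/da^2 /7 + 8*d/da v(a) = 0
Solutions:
 v(a) = C1 + C2*a^(61/5)


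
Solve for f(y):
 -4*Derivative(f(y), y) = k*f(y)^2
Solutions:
 f(y) = 4/(C1 + k*y)


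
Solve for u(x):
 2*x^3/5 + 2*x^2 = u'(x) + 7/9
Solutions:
 u(x) = C1 + x^4/10 + 2*x^3/3 - 7*x/9


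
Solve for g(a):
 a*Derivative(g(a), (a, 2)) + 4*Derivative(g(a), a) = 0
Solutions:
 g(a) = C1 + C2/a^3


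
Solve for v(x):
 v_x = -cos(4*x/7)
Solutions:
 v(x) = C1 - 7*sin(4*x/7)/4


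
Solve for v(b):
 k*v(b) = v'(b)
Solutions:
 v(b) = C1*exp(b*k)


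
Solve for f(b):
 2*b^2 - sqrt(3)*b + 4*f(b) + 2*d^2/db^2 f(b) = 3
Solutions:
 f(b) = C1*sin(sqrt(2)*b) + C2*cos(sqrt(2)*b) - b^2/2 + sqrt(3)*b/4 + 5/4


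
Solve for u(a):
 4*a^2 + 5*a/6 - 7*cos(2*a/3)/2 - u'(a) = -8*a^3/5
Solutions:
 u(a) = C1 + 2*a^4/5 + 4*a^3/3 + 5*a^2/12 - 21*sin(2*a/3)/4


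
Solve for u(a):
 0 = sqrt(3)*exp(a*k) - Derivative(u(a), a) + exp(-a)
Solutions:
 u(a) = C1 - exp(-a) + sqrt(3)*exp(a*k)/k


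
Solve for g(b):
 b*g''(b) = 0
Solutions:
 g(b) = C1 + C2*b


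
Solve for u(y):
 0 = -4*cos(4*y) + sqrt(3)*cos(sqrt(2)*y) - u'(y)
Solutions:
 u(y) = C1 - sin(4*y) + sqrt(6)*sin(sqrt(2)*y)/2


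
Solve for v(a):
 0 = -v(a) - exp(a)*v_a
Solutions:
 v(a) = C1*exp(exp(-a))


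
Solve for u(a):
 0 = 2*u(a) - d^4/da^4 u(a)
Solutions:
 u(a) = C1*exp(-2^(1/4)*a) + C2*exp(2^(1/4)*a) + C3*sin(2^(1/4)*a) + C4*cos(2^(1/4)*a)


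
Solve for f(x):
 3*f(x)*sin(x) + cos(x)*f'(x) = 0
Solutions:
 f(x) = C1*cos(x)^3


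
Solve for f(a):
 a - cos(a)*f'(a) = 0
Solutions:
 f(a) = C1 + Integral(a/cos(a), a)


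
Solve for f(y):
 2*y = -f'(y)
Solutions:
 f(y) = C1 - y^2


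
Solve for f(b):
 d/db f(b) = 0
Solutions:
 f(b) = C1


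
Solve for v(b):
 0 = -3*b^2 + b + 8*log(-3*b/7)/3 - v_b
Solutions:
 v(b) = C1 - b^3 + b^2/2 + 8*b*log(-b)/3 + 8*b*(-log(7) - 1 + log(3))/3


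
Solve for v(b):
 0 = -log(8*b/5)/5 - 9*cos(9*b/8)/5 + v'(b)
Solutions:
 v(b) = C1 + b*log(b)/5 - b*log(5)/5 - b/5 + 3*b*log(2)/5 + 8*sin(9*b/8)/5


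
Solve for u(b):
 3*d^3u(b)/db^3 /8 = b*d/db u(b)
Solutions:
 u(b) = C1 + Integral(C2*airyai(2*3^(2/3)*b/3) + C3*airybi(2*3^(2/3)*b/3), b)


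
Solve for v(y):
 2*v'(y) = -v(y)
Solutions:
 v(y) = C1*exp(-y/2)


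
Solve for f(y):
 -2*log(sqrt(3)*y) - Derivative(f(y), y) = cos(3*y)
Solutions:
 f(y) = C1 - 2*y*log(y) - y*log(3) + 2*y - sin(3*y)/3


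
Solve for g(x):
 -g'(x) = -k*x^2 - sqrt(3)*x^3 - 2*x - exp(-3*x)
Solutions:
 g(x) = C1 + k*x^3/3 + sqrt(3)*x^4/4 + x^2 - exp(-3*x)/3


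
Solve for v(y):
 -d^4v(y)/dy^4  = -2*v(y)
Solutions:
 v(y) = C1*exp(-2^(1/4)*y) + C2*exp(2^(1/4)*y) + C3*sin(2^(1/4)*y) + C4*cos(2^(1/4)*y)


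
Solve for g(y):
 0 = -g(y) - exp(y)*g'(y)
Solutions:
 g(y) = C1*exp(exp(-y))


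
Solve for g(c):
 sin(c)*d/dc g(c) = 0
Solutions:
 g(c) = C1


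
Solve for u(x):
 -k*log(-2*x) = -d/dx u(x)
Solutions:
 u(x) = C1 + k*x*log(-x) + k*x*(-1 + log(2))


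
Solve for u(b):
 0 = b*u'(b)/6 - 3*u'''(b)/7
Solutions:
 u(b) = C1 + Integral(C2*airyai(84^(1/3)*b/6) + C3*airybi(84^(1/3)*b/6), b)


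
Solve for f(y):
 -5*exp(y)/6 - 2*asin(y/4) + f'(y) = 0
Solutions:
 f(y) = C1 + 2*y*asin(y/4) + 2*sqrt(16 - y^2) + 5*exp(y)/6


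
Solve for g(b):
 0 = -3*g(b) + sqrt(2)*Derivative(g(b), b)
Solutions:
 g(b) = C1*exp(3*sqrt(2)*b/2)


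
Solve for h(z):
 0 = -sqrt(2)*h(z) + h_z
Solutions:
 h(z) = C1*exp(sqrt(2)*z)


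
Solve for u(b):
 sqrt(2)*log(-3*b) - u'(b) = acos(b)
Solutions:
 u(b) = C1 + sqrt(2)*b*(log(-b) - 1) - b*acos(b) + sqrt(2)*b*log(3) + sqrt(1 - b^2)


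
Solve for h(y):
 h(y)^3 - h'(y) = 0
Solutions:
 h(y) = -sqrt(2)*sqrt(-1/(C1 + y))/2
 h(y) = sqrt(2)*sqrt(-1/(C1 + y))/2


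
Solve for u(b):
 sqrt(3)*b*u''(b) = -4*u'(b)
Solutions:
 u(b) = C1 + C2*b^(1 - 4*sqrt(3)/3)


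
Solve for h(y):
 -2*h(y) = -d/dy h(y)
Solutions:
 h(y) = C1*exp(2*y)


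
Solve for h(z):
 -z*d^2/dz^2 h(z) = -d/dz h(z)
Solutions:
 h(z) = C1 + C2*z^2


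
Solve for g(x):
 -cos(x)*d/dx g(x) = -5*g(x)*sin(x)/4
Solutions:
 g(x) = C1/cos(x)^(5/4)


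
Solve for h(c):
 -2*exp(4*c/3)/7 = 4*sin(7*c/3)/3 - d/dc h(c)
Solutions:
 h(c) = C1 + 3*exp(4*c/3)/14 - 4*cos(7*c/3)/7


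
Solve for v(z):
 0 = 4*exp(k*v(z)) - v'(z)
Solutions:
 v(z) = Piecewise((log(-1/(C1*k + 4*k*z))/k, Ne(k, 0)), (nan, True))
 v(z) = Piecewise((C1 + 4*z, Eq(k, 0)), (nan, True))


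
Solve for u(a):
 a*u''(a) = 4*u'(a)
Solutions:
 u(a) = C1 + C2*a^5


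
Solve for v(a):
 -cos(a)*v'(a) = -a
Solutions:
 v(a) = C1 + Integral(a/cos(a), a)


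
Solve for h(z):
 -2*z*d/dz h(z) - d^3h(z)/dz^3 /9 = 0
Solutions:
 h(z) = C1 + Integral(C2*airyai(-18^(1/3)*z) + C3*airybi(-18^(1/3)*z), z)


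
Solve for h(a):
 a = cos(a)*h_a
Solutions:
 h(a) = C1 + Integral(a/cos(a), a)


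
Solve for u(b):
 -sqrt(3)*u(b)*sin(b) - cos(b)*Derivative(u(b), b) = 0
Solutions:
 u(b) = C1*cos(b)^(sqrt(3))


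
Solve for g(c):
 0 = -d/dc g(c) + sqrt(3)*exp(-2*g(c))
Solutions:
 g(c) = log(-sqrt(C1 + 2*sqrt(3)*c))
 g(c) = log(C1 + 2*sqrt(3)*c)/2


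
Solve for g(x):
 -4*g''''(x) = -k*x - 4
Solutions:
 g(x) = C1 + C2*x + C3*x^2 + C4*x^3 + k*x^5/480 + x^4/24


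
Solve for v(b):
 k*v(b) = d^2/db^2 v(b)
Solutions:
 v(b) = C1*exp(-b*sqrt(k)) + C2*exp(b*sqrt(k))


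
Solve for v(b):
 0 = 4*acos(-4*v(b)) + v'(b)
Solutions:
 Integral(1/acos(-4*_y), (_y, v(b))) = C1 - 4*b


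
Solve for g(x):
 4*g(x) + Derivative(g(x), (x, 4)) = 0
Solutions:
 g(x) = (C1*sin(x) + C2*cos(x))*exp(-x) + (C3*sin(x) + C4*cos(x))*exp(x)


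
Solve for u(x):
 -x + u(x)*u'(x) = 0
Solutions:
 u(x) = -sqrt(C1 + x^2)
 u(x) = sqrt(C1 + x^2)


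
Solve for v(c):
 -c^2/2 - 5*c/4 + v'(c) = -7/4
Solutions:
 v(c) = C1 + c^3/6 + 5*c^2/8 - 7*c/4


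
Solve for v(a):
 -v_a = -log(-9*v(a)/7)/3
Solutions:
 -3*Integral(1/(log(-_y) - log(7) + 2*log(3)), (_y, v(a))) = C1 - a


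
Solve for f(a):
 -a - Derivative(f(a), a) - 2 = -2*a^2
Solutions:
 f(a) = C1 + 2*a^3/3 - a^2/2 - 2*a


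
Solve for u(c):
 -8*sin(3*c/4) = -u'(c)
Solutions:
 u(c) = C1 - 32*cos(3*c/4)/3


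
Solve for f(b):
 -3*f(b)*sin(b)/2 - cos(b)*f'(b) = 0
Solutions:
 f(b) = C1*cos(b)^(3/2)


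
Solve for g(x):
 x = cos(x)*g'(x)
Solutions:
 g(x) = C1 + Integral(x/cos(x), x)


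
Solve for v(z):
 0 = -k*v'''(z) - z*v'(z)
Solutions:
 v(z) = C1 + Integral(C2*airyai(z*(-1/k)^(1/3)) + C3*airybi(z*(-1/k)^(1/3)), z)


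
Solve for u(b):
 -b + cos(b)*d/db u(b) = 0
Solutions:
 u(b) = C1 + Integral(b/cos(b), b)


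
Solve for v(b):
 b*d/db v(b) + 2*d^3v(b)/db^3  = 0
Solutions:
 v(b) = C1 + Integral(C2*airyai(-2^(2/3)*b/2) + C3*airybi(-2^(2/3)*b/2), b)


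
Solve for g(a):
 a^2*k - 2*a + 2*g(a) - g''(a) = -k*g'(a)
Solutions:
 g(a) = C1*exp(a*(k - sqrt(k^2 + 8))/2) + C2*exp(a*(k + sqrt(k^2 + 8))/2) - a^2*k/2 + a*k^2/2 + a - k^3/4 - k


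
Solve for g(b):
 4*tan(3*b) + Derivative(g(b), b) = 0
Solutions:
 g(b) = C1 + 4*log(cos(3*b))/3


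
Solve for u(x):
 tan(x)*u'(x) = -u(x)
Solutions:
 u(x) = C1/sin(x)


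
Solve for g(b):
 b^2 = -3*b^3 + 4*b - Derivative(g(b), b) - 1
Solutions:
 g(b) = C1 - 3*b^4/4 - b^3/3 + 2*b^2 - b


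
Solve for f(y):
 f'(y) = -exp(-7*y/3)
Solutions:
 f(y) = C1 + 3*exp(-7*y/3)/7


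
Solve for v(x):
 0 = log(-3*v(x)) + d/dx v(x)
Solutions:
 Integral(1/(log(-_y) + log(3)), (_y, v(x))) = C1 - x


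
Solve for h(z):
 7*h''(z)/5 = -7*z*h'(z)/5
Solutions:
 h(z) = C1 + C2*erf(sqrt(2)*z/2)


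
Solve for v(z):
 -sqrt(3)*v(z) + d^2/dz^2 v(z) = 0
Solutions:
 v(z) = C1*exp(-3^(1/4)*z) + C2*exp(3^(1/4)*z)


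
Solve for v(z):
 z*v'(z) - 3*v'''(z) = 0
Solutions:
 v(z) = C1 + Integral(C2*airyai(3^(2/3)*z/3) + C3*airybi(3^(2/3)*z/3), z)


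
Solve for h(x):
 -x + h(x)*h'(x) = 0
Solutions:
 h(x) = -sqrt(C1 + x^2)
 h(x) = sqrt(C1 + x^2)


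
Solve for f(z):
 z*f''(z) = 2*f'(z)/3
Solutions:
 f(z) = C1 + C2*z^(5/3)


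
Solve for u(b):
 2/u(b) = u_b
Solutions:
 u(b) = -sqrt(C1 + 4*b)
 u(b) = sqrt(C1 + 4*b)


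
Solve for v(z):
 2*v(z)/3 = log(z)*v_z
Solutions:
 v(z) = C1*exp(2*li(z)/3)


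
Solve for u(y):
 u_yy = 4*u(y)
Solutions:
 u(y) = C1*exp(-2*y) + C2*exp(2*y)


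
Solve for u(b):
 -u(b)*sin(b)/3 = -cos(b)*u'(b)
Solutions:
 u(b) = C1/cos(b)^(1/3)


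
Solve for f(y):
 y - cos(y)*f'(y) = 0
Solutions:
 f(y) = C1 + Integral(y/cos(y), y)


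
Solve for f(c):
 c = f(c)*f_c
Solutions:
 f(c) = -sqrt(C1 + c^2)
 f(c) = sqrt(C1 + c^2)


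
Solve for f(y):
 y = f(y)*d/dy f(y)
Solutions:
 f(y) = -sqrt(C1 + y^2)
 f(y) = sqrt(C1 + y^2)


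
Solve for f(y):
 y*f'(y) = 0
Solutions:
 f(y) = C1


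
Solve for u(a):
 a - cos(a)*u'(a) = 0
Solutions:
 u(a) = C1 + Integral(a/cos(a), a)


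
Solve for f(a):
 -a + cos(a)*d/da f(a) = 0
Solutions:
 f(a) = C1 + Integral(a/cos(a), a)


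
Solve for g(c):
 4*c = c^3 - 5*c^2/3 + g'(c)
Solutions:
 g(c) = C1 - c^4/4 + 5*c^3/9 + 2*c^2


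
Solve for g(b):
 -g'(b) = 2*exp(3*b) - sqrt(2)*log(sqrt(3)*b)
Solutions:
 g(b) = C1 + sqrt(2)*b*log(b) + sqrt(2)*b*(-1 + log(3)/2) - 2*exp(3*b)/3


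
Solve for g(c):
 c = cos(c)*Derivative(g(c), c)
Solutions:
 g(c) = C1 + Integral(c/cos(c), c)
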